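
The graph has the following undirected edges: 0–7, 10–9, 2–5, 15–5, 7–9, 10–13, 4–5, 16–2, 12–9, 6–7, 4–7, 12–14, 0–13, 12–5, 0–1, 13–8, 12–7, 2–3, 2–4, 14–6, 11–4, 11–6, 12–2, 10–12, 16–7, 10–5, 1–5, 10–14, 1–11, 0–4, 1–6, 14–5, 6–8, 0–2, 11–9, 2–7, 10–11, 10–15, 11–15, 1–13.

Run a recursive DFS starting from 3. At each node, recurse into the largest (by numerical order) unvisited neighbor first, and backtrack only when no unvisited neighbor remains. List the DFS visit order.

Visit 3
3 → 2
2 → 16
16 → 7
7 → 12
12 → 14
14 → 10
10 → 15
15 → 11
11 → 9
11 → 6
6 → 8
8 → 13
13 → 1
1 → 5
5 → 4
4 → 0

3 -> 2 -> 16 -> 7 -> 12 -> 14 -> 10 -> 15 -> 11 -> 9 -> 6 -> 8 -> 13 -> 1 -> 5 -> 4 -> 0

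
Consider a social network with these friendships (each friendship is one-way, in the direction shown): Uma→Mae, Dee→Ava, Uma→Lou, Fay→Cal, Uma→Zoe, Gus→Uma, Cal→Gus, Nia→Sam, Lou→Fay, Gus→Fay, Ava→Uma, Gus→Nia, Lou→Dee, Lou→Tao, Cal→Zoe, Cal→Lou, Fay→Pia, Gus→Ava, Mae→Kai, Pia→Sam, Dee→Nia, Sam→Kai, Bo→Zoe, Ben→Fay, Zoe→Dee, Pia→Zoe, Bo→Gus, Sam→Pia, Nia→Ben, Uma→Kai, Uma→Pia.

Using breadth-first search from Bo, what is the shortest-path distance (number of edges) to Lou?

Level 0: Bo
Level 1: Gus, Zoe
Level 2: Ava, Dee, Fay, Nia, Uma
Level 3: Ben, Cal, Kai, Lou, Mae, Pia, Sam
Level 4: Tao
Lou first appears at level 3.

3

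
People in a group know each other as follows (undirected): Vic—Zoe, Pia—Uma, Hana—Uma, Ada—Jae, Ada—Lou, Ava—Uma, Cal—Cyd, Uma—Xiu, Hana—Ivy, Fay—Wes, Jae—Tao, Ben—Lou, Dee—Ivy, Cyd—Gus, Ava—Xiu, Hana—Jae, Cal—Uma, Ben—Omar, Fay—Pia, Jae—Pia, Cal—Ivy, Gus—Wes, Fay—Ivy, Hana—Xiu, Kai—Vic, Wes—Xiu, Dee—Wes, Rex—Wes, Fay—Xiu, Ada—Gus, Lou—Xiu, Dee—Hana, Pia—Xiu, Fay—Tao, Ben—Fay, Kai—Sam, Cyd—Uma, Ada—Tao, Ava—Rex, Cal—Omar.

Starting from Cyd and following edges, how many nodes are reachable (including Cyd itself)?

19

BFS from Cyd visits: Cyd, Cal, Gus, Uma, Ivy, Omar, Ada, Wes, Ava, Hana, Pia, Xiu, Dee, Fay, Ben, Jae, Lou, Tao, Rex
Reachable nodes: 19 of 23 total.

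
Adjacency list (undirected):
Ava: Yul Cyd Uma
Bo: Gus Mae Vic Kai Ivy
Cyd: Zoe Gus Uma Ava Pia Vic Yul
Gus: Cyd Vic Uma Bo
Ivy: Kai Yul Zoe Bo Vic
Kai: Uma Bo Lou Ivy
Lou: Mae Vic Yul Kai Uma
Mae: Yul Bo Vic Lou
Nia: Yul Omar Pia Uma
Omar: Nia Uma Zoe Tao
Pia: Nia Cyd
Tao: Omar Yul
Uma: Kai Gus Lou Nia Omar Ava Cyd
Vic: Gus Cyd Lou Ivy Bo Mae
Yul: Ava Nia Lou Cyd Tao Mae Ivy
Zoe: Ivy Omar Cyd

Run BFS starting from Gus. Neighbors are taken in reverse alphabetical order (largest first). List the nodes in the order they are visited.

Gus, Vic, Uma, Cyd, Bo, Mae, Lou, Ivy, Omar, Nia, Kai, Ava, Zoe, Yul, Pia, Tao

Visit Gus; enqueue Vic, Uma, Cyd, Bo → queue [Vic, Uma, Cyd, Bo]
Visit Vic; enqueue Mae, Lou, Ivy → queue [Uma, Cyd, Bo, Mae, Lou, Ivy]
Visit Uma; enqueue Omar, Nia, Kai, Ava → queue [Cyd, Bo, Mae, Lou, Ivy, Omar, Nia, Kai, Ava]
Visit Cyd; enqueue Zoe, Yul, Pia → queue [Bo, Mae, Lou, Ivy, Omar, Nia, Kai, Ava, Zoe, Yul, Pia]
Visit Bo → queue [Mae, Lou, Ivy, Omar, Nia, Kai, Ava, Zoe, Yul, Pia]
Visit Mae → queue [Lou, Ivy, Omar, Nia, Kai, Ava, Zoe, Yul, Pia]
Visit Lou → queue [Ivy, Omar, Nia, Kai, Ava, Zoe, Yul, Pia]
Visit Ivy → queue [Omar, Nia, Kai, Ava, Zoe, Yul, Pia]
Visit Omar; enqueue Tao → queue [Nia, Kai, Ava, Zoe, Yul, Pia, Tao]
Visit Nia → queue [Kai, Ava, Zoe, Yul, Pia, Tao]
Visit Kai → queue [Ava, Zoe, Yul, Pia, Tao]
Visit Ava → queue [Zoe, Yul, Pia, Tao]
Visit Zoe → queue [Yul, Pia, Tao]
Visit Yul → queue [Pia, Tao]
Visit Pia → queue [Tao]
Visit Tao → queue []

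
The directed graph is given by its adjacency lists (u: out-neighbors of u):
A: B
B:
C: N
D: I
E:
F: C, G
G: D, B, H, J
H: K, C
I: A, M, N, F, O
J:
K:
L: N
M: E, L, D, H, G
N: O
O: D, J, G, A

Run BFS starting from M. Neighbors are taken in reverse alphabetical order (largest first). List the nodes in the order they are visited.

Visit M; enqueue L, H, G, E, D → queue [L, H, G, E, D]
Visit L; enqueue N → queue [H, G, E, D, N]
Visit H; enqueue K, C → queue [G, E, D, N, K, C]
Visit G; enqueue J, B → queue [E, D, N, K, C, J, B]
Visit E → queue [D, N, K, C, J, B]
Visit D; enqueue I → queue [N, K, C, J, B, I]
Visit N; enqueue O → queue [K, C, J, B, I, O]
Visit K → queue [C, J, B, I, O]
Visit C → queue [J, B, I, O]
Visit J → queue [B, I, O]
Visit B → queue [I, O]
Visit I; enqueue F, A → queue [O, F, A]
Visit O → queue [F, A]
Visit F → queue [A]
Visit A → queue []

M, L, H, G, E, D, N, K, C, J, B, I, O, F, A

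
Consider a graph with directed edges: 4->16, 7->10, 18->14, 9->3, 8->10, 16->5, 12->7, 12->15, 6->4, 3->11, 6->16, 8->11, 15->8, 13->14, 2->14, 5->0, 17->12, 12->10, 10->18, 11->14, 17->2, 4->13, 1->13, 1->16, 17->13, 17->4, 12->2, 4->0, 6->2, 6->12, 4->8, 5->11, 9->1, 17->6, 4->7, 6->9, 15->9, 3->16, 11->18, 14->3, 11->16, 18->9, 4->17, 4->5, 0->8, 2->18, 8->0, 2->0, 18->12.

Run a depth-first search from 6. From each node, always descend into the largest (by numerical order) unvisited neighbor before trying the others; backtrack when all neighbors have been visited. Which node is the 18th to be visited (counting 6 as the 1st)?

Visit 6
6 → 16
16 → 5
5 → 11
11 → 18
18 → 14
14 → 3
18 → 12
12 → 15
15 → 9
9 → 1
1 → 13
15 → 8
8 → 10
8 → 0
12 → 7
12 → 2
6 → 4
4 → 17

Visit order: 6, 16, 5, 11, 18, 14, 3, 12, 15, 9, 1, 13, 8, 10, 0, 7, 2, 4, 17

4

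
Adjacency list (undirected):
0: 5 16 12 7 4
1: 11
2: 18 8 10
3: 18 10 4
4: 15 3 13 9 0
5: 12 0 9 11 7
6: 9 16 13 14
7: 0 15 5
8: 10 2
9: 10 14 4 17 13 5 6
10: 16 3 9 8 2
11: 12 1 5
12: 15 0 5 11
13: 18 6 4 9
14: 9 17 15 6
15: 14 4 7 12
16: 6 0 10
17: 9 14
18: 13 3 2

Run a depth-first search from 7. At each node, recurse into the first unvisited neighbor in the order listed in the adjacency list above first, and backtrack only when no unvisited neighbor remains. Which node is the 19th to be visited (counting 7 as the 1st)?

1

Visit 7
7 → 0
0 → 5
5 → 12
12 → 15
15 → 14
14 → 9
9 → 10
10 → 16
16 → 6
6 → 13
13 → 18
18 → 3
3 → 4
18 → 2
2 → 8
9 → 17
12 → 11
11 → 1

Visit order: 7, 0, 5, 12, 15, 14, 9, 10, 16, 6, 13, 18, 3, 4, 2, 8, 17, 11, 1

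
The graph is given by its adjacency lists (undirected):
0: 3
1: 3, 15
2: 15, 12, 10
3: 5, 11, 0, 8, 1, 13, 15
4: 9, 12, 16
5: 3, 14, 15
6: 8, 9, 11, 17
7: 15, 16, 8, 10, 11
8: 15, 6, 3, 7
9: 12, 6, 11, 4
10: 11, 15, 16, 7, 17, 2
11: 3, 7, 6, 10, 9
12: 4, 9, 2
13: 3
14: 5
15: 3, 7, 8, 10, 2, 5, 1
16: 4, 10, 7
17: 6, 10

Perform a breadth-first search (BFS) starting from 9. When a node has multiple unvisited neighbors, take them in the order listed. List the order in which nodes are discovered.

9 12 6 11 4 2 8 17 3 7 10 16 15 5 0 1 13 14

Visit 9; enqueue 12, 6, 11, 4 → queue [12, 6, 11, 4]
Visit 12; enqueue 2 → queue [6, 11, 4, 2]
Visit 6; enqueue 8, 17 → queue [11, 4, 2, 8, 17]
Visit 11; enqueue 3, 7, 10 → queue [4, 2, 8, 17, 3, 7, 10]
Visit 4; enqueue 16 → queue [2, 8, 17, 3, 7, 10, 16]
Visit 2; enqueue 15 → queue [8, 17, 3, 7, 10, 16, 15]
Visit 8 → queue [17, 3, 7, 10, 16, 15]
Visit 17 → queue [3, 7, 10, 16, 15]
Visit 3; enqueue 5, 0, 1, 13 → queue [7, 10, 16, 15, 5, 0, 1, 13]
Visit 7 → queue [10, 16, 15, 5, 0, 1, 13]
Visit 10 → queue [16, 15, 5, 0, 1, 13]
Visit 16 → queue [15, 5, 0, 1, 13]
Visit 15 → queue [5, 0, 1, 13]
Visit 5; enqueue 14 → queue [0, 1, 13, 14]
Visit 0 → queue [1, 13, 14]
Visit 1 → queue [13, 14]
Visit 13 → queue [14]
Visit 14 → queue []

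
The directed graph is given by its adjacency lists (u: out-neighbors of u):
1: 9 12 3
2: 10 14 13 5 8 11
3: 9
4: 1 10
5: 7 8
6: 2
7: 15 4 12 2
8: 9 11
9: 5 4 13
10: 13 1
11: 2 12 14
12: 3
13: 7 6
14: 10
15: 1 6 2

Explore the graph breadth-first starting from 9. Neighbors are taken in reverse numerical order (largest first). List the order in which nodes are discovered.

9, 13, 5, 4, 7, 6, 8, 10, 1, 15, 12, 2, 11, 3, 14

Visit 9; enqueue 13, 5, 4 → queue [13, 5, 4]
Visit 13; enqueue 7, 6 → queue [5, 4, 7, 6]
Visit 5; enqueue 8 → queue [4, 7, 6, 8]
Visit 4; enqueue 10, 1 → queue [7, 6, 8, 10, 1]
Visit 7; enqueue 15, 12, 2 → queue [6, 8, 10, 1, 15, 12, 2]
Visit 6 → queue [8, 10, 1, 15, 12, 2]
Visit 8; enqueue 11 → queue [10, 1, 15, 12, 2, 11]
Visit 10 → queue [1, 15, 12, 2, 11]
Visit 1; enqueue 3 → queue [15, 12, 2, 11, 3]
Visit 15 → queue [12, 2, 11, 3]
Visit 12 → queue [2, 11, 3]
Visit 2; enqueue 14 → queue [11, 3, 14]
Visit 11 → queue [3, 14]
Visit 3 → queue [14]
Visit 14 → queue []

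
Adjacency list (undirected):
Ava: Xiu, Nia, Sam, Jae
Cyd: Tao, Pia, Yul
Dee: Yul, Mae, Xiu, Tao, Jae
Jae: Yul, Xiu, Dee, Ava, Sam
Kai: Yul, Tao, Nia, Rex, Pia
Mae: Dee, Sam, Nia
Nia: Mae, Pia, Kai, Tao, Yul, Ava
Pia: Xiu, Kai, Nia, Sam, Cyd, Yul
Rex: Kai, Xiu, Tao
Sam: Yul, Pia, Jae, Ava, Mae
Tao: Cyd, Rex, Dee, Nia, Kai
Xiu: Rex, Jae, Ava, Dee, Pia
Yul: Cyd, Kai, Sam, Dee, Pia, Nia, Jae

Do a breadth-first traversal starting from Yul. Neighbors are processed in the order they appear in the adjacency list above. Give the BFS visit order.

Visit Yul; enqueue Cyd, Kai, Sam, Dee, Pia, Nia, Jae → queue [Cyd, Kai, Sam, Dee, Pia, Nia, Jae]
Visit Cyd; enqueue Tao → queue [Kai, Sam, Dee, Pia, Nia, Jae, Tao]
Visit Kai; enqueue Rex → queue [Sam, Dee, Pia, Nia, Jae, Tao, Rex]
Visit Sam; enqueue Ava, Mae → queue [Dee, Pia, Nia, Jae, Tao, Rex, Ava, Mae]
Visit Dee; enqueue Xiu → queue [Pia, Nia, Jae, Tao, Rex, Ava, Mae, Xiu]
Visit Pia → queue [Nia, Jae, Tao, Rex, Ava, Mae, Xiu]
Visit Nia → queue [Jae, Tao, Rex, Ava, Mae, Xiu]
Visit Jae → queue [Tao, Rex, Ava, Mae, Xiu]
Visit Tao → queue [Rex, Ava, Mae, Xiu]
Visit Rex → queue [Ava, Mae, Xiu]
Visit Ava → queue [Mae, Xiu]
Visit Mae → queue [Xiu]
Visit Xiu → queue []

Yul, Cyd, Kai, Sam, Dee, Pia, Nia, Jae, Tao, Rex, Ava, Mae, Xiu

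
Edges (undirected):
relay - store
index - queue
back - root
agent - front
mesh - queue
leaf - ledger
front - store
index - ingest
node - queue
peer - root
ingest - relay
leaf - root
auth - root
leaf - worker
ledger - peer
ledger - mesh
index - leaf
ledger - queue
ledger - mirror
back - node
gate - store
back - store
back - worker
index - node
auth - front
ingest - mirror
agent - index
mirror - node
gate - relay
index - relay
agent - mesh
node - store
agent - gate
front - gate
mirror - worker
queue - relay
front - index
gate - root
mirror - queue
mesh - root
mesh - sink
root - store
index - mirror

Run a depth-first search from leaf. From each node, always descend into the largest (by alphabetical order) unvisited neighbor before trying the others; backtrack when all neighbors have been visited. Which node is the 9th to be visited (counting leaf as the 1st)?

Visit leaf
leaf → worker
worker → mirror
mirror → queue
queue → relay
relay → store
store → root
root → peer
peer → ledger
ledger → mesh
mesh → sink
mesh → agent
agent → index
index → node
node → back
index → ingest
index → front
front → gate
front → auth

Visit order: leaf, worker, mirror, queue, relay, store, root, peer, ledger, mesh, sink, agent, index, node, back, ingest, front, gate, auth

ledger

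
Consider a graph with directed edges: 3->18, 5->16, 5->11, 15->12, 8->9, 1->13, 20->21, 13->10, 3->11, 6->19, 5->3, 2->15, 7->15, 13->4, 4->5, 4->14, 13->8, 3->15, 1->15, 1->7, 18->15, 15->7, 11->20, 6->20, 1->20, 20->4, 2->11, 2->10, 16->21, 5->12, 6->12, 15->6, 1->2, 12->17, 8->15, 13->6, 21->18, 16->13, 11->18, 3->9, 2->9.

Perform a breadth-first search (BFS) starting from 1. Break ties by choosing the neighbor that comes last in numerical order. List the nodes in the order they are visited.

1 -> 20 -> 15 -> 13 -> 7 -> 2 -> 21 -> 4 -> 12 -> 6 -> 10 -> 8 -> 11 -> 9 -> 18 -> 14 -> 5 -> 17 -> 19 -> 16 -> 3

Visit 1; enqueue 20, 15, 13, 7, 2 → queue [20, 15, 13, 7, 2]
Visit 20; enqueue 21, 4 → queue [15, 13, 7, 2, 21, 4]
Visit 15; enqueue 12, 6 → queue [13, 7, 2, 21, 4, 12, 6]
Visit 13; enqueue 10, 8 → queue [7, 2, 21, 4, 12, 6, 10, 8]
Visit 7 → queue [2, 21, 4, 12, 6, 10, 8]
Visit 2; enqueue 11, 9 → queue [21, 4, 12, 6, 10, 8, 11, 9]
Visit 21; enqueue 18 → queue [4, 12, 6, 10, 8, 11, 9, 18]
Visit 4; enqueue 14, 5 → queue [12, 6, 10, 8, 11, 9, 18, 14, 5]
Visit 12; enqueue 17 → queue [6, 10, 8, 11, 9, 18, 14, 5, 17]
Visit 6; enqueue 19 → queue [10, 8, 11, 9, 18, 14, 5, 17, 19]
Visit 10 → queue [8, 11, 9, 18, 14, 5, 17, 19]
Visit 8 → queue [11, 9, 18, 14, 5, 17, 19]
Visit 11 → queue [9, 18, 14, 5, 17, 19]
Visit 9 → queue [18, 14, 5, 17, 19]
Visit 18 → queue [14, 5, 17, 19]
Visit 14 → queue [5, 17, 19]
Visit 5; enqueue 16, 3 → queue [17, 19, 16, 3]
Visit 17 → queue [19, 16, 3]
Visit 19 → queue [16, 3]
Visit 16 → queue [3]
Visit 3 → queue []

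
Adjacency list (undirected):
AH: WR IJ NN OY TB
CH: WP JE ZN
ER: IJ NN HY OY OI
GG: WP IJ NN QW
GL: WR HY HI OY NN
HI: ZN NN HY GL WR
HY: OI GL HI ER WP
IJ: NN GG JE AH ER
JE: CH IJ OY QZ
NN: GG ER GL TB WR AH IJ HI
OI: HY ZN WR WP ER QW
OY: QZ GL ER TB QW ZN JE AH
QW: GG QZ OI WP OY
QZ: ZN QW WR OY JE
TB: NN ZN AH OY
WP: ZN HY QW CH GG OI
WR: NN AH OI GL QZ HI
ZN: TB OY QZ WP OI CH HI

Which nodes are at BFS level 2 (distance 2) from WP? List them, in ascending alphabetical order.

Level 0: WP
Level 1: CH, GG, HY, OI, QW, ZN
Level 2: ER, GL, HI, IJ, JE, NN, OY, QZ, TB, WR
Level 3: AH

ER, GL, HI, IJ, JE, NN, OY, QZ, TB, WR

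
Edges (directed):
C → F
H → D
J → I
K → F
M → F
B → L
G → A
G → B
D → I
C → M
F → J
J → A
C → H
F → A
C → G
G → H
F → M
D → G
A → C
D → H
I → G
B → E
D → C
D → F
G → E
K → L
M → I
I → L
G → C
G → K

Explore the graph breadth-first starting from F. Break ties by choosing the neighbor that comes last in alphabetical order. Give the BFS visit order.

Visit F; enqueue M, J, A → queue [M, J, A]
Visit M; enqueue I → queue [J, A, I]
Visit J → queue [A, I]
Visit A; enqueue C → queue [I, C]
Visit I; enqueue L, G → queue [C, L, G]
Visit C; enqueue H → queue [L, G, H]
Visit L → queue [G, H]
Visit G; enqueue K, E, B → queue [H, K, E, B]
Visit H; enqueue D → queue [K, E, B, D]
Visit K → queue [E, B, D]
Visit E → queue [B, D]
Visit B → queue [D]
Visit D → queue []

F M J A I C L G H K E B D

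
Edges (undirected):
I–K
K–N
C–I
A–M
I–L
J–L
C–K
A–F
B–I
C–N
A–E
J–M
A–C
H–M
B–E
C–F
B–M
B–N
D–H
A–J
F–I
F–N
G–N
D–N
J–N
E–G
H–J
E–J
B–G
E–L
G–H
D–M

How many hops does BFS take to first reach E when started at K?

3

Level 0: K
Level 1: C, I, N
Level 2: A, B, D, F, G, J, L
Level 3: E, H, M
E first appears at level 3.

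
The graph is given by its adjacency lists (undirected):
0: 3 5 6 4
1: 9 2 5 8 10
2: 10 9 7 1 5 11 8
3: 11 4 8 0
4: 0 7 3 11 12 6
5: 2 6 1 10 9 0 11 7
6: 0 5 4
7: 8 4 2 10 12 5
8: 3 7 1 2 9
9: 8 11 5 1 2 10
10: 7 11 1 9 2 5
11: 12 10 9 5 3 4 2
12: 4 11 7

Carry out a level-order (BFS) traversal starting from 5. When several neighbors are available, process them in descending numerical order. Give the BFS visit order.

Visit 5; enqueue 11, 10, 9, 7, 6, 2, 1, 0 → queue [11, 10, 9, 7, 6, 2, 1, 0]
Visit 11; enqueue 12, 4, 3 → queue [10, 9, 7, 6, 2, 1, 0, 12, 4, 3]
Visit 10 → queue [9, 7, 6, 2, 1, 0, 12, 4, 3]
Visit 9; enqueue 8 → queue [7, 6, 2, 1, 0, 12, 4, 3, 8]
Visit 7 → queue [6, 2, 1, 0, 12, 4, 3, 8]
Visit 6 → queue [2, 1, 0, 12, 4, 3, 8]
Visit 2 → queue [1, 0, 12, 4, 3, 8]
Visit 1 → queue [0, 12, 4, 3, 8]
Visit 0 → queue [12, 4, 3, 8]
Visit 12 → queue [4, 3, 8]
Visit 4 → queue [3, 8]
Visit 3 → queue [8]
Visit 8 → queue []

5, 11, 10, 9, 7, 6, 2, 1, 0, 12, 4, 3, 8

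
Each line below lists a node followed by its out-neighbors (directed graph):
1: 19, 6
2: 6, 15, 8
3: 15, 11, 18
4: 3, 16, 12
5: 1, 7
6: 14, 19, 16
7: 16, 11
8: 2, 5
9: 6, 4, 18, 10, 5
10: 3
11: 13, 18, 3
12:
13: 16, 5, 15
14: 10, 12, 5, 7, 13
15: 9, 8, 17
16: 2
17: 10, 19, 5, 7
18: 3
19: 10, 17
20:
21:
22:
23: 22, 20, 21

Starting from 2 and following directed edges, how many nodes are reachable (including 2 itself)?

BFS from 2 visits: 2, 15, 8, 6, 17, 9, 5, 19, 16, 14, 10, 7, 18, 4, 1, 13, 12, 3, 11
Reachable nodes: 19 of 23 total.

19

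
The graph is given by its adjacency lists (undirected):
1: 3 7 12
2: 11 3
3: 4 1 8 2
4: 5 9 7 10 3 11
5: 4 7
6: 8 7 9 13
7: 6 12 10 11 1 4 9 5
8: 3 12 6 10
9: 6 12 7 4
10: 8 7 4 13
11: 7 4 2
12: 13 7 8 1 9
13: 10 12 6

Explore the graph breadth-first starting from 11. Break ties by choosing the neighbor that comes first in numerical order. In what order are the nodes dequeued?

11 2 4 7 3 5 9 10 1 6 12 8 13

Visit 11; enqueue 2, 4, 7 → queue [2, 4, 7]
Visit 2; enqueue 3 → queue [4, 7, 3]
Visit 4; enqueue 5, 9, 10 → queue [7, 3, 5, 9, 10]
Visit 7; enqueue 1, 6, 12 → queue [3, 5, 9, 10, 1, 6, 12]
Visit 3; enqueue 8 → queue [5, 9, 10, 1, 6, 12, 8]
Visit 5 → queue [9, 10, 1, 6, 12, 8]
Visit 9 → queue [10, 1, 6, 12, 8]
Visit 10; enqueue 13 → queue [1, 6, 12, 8, 13]
Visit 1 → queue [6, 12, 8, 13]
Visit 6 → queue [12, 8, 13]
Visit 12 → queue [8, 13]
Visit 8 → queue [13]
Visit 13 → queue []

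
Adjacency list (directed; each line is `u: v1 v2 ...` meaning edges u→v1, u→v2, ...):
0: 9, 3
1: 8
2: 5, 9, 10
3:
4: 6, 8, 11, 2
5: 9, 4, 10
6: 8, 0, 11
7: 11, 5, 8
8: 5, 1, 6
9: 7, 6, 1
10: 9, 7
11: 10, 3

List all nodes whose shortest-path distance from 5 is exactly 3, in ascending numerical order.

0, 3

Level 0: 5
Level 1: 4, 9, 10
Level 2: 1, 2, 6, 7, 8, 11
Level 3: 0, 3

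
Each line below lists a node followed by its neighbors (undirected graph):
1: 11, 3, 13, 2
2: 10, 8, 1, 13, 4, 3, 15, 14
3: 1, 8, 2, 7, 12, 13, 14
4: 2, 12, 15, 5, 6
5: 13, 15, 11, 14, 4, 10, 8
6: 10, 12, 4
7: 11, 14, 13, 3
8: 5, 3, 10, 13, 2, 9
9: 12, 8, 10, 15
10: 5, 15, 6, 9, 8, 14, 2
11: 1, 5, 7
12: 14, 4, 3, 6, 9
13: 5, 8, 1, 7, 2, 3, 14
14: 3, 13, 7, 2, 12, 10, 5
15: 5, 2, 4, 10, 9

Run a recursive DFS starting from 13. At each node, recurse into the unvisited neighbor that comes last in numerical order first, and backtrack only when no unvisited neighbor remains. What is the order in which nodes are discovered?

Visit 13
13 → 14
14 → 12
12 → 9
9 → 15
15 → 10
10 → 8
8 → 5
5 → 11
11 → 7
7 → 3
3 → 2
2 → 4
4 → 6
2 → 1

13 -> 14 -> 12 -> 9 -> 15 -> 10 -> 8 -> 5 -> 11 -> 7 -> 3 -> 2 -> 4 -> 6 -> 1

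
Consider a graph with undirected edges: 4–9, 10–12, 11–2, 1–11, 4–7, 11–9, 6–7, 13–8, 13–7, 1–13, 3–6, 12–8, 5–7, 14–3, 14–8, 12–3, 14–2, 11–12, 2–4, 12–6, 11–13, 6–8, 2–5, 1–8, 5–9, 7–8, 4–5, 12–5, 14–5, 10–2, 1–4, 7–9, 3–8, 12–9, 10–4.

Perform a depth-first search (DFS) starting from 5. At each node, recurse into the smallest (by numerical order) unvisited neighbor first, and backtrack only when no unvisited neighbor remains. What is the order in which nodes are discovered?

5, 2, 4, 1, 8, 3, 6, 7, 9, 11, 12, 10, 13, 14

Visit 5
5 → 2
2 → 4
4 → 1
1 → 8
8 → 3
3 → 6
6 → 7
7 → 9
9 → 11
11 → 12
12 → 10
11 → 13
3 → 14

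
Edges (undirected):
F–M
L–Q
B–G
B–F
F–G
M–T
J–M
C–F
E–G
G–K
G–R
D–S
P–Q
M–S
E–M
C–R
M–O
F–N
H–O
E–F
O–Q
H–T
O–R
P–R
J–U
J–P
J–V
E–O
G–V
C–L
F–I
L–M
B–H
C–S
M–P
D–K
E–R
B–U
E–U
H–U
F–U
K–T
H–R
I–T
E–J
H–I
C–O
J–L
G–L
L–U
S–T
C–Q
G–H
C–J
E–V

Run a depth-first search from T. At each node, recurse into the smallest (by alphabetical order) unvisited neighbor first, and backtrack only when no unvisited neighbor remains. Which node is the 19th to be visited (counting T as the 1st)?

V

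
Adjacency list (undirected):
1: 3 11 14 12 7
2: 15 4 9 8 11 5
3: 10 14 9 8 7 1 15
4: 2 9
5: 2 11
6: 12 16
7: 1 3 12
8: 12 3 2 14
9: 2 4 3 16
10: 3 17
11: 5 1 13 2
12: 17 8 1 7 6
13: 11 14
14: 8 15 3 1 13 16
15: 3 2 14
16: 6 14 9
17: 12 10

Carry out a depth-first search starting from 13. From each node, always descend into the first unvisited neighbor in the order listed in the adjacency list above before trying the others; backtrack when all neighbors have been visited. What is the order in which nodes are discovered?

Visit 13
13 → 11
11 → 5
5 → 2
2 → 15
15 → 3
3 → 10
10 → 17
17 → 12
12 → 8
8 → 14
14 → 1
1 → 7
14 → 16
16 → 6
16 → 9
9 → 4

13, 11, 5, 2, 15, 3, 10, 17, 12, 8, 14, 1, 7, 16, 6, 9, 4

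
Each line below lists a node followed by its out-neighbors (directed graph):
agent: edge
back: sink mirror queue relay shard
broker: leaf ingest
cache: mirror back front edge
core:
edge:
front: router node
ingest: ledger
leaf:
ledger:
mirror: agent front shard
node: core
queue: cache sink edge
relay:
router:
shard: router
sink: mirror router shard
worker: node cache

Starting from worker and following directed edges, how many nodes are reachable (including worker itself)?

BFS from worker visits: worker, node, cache, core, mirror, front, edge, back, shard, agent, router, sink, relay, queue
Reachable nodes: 14 of 18 total.

14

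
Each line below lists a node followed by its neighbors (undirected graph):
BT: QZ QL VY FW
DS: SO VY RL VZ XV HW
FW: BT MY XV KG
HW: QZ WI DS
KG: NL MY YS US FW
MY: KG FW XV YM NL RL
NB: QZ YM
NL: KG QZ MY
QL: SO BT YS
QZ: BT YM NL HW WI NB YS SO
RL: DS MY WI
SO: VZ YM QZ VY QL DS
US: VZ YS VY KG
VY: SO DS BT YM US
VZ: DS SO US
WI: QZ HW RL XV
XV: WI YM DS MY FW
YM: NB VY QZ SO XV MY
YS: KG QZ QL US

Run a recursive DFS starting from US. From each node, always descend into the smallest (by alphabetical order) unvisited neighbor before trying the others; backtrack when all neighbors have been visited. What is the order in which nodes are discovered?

Visit US
US → KG
KG → FW
FW → BT
BT → QL
QL → SO
SO → DS
DS → HW
HW → QZ
QZ → NB
NB → YM
YM → MY
MY → NL
MY → RL
RL → WI
WI → XV
YM → VY
QZ → YS
DS → VZ

US, KG, FW, BT, QL, SO, DS, HW, QZ, NB, YM, MY, NL, RL, WI, XV, VY, YS, VZ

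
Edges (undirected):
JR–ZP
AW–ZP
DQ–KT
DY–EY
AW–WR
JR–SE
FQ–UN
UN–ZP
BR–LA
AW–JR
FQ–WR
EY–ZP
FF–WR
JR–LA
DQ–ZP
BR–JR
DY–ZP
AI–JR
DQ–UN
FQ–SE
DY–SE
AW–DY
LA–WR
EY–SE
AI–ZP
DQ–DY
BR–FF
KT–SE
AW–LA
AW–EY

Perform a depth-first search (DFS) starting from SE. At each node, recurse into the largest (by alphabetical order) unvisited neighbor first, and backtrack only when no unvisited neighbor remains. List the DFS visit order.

SE, KT, DQ, ZP, UN, FQ, WR, LA, JR, BR, FF, AW, EY, DY, AI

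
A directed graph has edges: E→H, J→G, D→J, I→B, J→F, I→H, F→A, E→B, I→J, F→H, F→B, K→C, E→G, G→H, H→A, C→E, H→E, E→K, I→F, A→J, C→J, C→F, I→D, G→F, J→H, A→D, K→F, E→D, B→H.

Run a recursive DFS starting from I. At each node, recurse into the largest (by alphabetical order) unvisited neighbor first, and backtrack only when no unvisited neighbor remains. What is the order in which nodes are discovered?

Visit I
I → J
J → H
H → E
E → K
K → F
F → B
F → A
A → D
K → C
E → G

I, J, H, E, K, F, B, A, D, C, G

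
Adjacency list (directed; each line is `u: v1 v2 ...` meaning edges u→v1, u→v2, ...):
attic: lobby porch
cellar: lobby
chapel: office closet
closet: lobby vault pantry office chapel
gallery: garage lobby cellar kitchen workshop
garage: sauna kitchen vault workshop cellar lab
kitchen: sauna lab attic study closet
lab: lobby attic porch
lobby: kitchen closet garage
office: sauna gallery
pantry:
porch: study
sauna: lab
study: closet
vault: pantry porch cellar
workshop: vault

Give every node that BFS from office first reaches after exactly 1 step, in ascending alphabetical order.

gallery, sauna

Level 0: office
Level 1: gallery, sauna
Level 2: cellar, garage, kitchen, lab, lobby, workshop
Level 3: attic, closet, porch, study, vault
Level 4: chapel, pantry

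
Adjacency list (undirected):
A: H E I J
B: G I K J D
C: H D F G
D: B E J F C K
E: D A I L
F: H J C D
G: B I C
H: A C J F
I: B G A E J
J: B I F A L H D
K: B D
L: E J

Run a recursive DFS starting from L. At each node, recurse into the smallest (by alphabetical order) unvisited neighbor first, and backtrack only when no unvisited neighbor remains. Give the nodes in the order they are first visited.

L, E, A, H, C, D, B, G, I, J, F, K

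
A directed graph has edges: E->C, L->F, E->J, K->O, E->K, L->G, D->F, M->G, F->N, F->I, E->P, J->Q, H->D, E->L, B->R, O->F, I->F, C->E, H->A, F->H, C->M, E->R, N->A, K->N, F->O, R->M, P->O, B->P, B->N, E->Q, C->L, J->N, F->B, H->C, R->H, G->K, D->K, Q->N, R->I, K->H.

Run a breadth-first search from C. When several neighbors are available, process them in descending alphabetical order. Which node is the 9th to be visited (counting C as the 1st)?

Visit C; enqueue M, L, E → queue [M, L, E]
Visit M; enqueue G → queue [L, E, G]
Visit L; enqueue F → queue [E, G, F]
Visit E; enqueue R, Q, P, K, J → queue [G, F, R, Q, P, K, J]
Visit G → queue [F, R, Q, P, K, J]
Visit F; enqueue O, N, I, H, B → queue [R, Q, P, K, J, O, N, I, H, B]
Visit R → queue [Q, P, K, J, O, N, I, H, B]
Visit Q → queue [P, K, J, O, N, I, H, B]
Visit P → queue [K, J, O, N, I, H, B]
Visit K → queue [J, O, N, I, H, B]
Visit J → queue [O, N, I, H, B]
Visit O → queue [N, I, H, B]
Visit N; enqueue A → queue [I, H, B, A]
Visit I → queue [H, B, A]
Visit H; enqueue D → queue [B, A, D]
Visit B → queue [A, D]
Visit A → queue [D]
Visit D → queue []

Visit order: C, M, L, E, G, F, R, Q, P, K, J, O, N, I, H, B, A, D

P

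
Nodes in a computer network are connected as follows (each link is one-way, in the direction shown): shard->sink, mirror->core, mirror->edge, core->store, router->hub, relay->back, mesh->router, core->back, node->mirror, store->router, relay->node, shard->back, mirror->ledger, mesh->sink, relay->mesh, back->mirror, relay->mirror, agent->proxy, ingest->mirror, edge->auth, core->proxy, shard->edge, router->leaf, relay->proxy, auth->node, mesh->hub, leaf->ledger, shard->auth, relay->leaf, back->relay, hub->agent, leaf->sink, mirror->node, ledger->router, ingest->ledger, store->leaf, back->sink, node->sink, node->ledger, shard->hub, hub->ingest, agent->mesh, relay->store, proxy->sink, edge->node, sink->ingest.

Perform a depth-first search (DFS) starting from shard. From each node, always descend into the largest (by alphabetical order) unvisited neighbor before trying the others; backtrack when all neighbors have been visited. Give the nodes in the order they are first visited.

Visit shard
shard → sink
sink → ingest
ingest → mirror
mirror → node
node → ledger
ledger → router
router → leaf
router → hub
hub → agent
agent → proxy
agent → mesh
mirror → edge
edge → auth
mirror → core
core → store
core → back
back → relay

shard → sink → ingest → mirror → node → ledger → router → leaf → hub → agent → proxy → mesh → edge → auth → core → store → back → relay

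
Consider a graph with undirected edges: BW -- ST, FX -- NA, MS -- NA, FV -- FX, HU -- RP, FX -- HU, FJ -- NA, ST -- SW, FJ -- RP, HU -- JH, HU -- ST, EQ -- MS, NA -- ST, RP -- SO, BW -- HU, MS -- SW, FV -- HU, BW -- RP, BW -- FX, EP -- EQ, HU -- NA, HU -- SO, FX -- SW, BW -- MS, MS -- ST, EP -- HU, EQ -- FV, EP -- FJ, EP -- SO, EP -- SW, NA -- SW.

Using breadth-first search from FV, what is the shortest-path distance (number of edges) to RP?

2

Level 0: FV
Level 1: EQ, FX, HU
Level 2: BW, EP, JH, MS, NA, RP, SO, ST, SW
Level 3: FJ
RP first appears at level 2.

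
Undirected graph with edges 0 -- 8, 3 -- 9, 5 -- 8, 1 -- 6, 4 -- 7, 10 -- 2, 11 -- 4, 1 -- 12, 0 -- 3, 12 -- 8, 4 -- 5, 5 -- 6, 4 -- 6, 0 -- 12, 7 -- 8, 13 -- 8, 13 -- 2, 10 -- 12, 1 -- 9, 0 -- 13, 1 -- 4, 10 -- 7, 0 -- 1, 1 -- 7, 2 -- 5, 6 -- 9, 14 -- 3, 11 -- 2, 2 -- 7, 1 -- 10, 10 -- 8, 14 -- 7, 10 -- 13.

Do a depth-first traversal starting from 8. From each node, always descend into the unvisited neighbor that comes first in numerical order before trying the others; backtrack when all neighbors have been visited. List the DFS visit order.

8 -> 0 -> 1 -> 4 -> 5 -> 2 -> 7 -> 10 -> 12 -> 13 -> 14 -> 3 -> 9 -> 6 -> 11

Visit 8
8 → 0
0 → 1
1 → 4
4 → 5
5 → 2
2 → 7
7 → 10
10 → 12
10 → 13
7 → 14
14 → 3
3 → 9
9 → 6
2 → 11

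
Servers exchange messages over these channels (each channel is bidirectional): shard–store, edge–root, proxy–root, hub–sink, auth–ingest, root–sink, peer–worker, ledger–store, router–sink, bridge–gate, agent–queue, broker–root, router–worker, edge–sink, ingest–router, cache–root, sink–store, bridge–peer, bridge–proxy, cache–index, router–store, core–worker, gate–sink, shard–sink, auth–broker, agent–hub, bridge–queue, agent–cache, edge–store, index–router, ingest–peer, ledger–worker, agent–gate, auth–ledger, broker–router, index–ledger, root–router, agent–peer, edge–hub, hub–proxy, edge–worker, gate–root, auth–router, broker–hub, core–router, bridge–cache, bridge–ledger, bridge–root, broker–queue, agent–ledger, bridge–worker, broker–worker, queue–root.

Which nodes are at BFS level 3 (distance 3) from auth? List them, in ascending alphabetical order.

Level 0: auth
Level 1: broker, ingest, ledger, router
Level 2: agent, bridge, core, hub, index, peer, queue, root, sink, store, worker
Level 3: cache, edge, gate, proxy, shard

cache, edge, gate, proxy, shard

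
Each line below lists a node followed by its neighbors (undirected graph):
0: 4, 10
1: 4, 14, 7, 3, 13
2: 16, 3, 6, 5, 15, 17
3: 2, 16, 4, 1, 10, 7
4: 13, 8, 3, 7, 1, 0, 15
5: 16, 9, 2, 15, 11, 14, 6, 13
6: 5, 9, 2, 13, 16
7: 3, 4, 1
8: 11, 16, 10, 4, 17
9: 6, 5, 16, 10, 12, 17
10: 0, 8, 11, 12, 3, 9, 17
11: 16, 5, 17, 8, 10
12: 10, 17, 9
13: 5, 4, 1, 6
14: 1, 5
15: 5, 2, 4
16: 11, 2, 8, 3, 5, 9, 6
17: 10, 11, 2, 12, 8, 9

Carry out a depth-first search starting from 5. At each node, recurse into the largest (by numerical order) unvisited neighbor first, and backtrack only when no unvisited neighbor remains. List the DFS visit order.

Visit 5
5 → 16
16 → 11
11 → 17
17 → 12
12 → 10
10 → 9
9 → 6
6 → 13
13 → 4
4 → 15
15 → 2
2 → 3
3 → 7
7 → 1
1 → 14
4 → 8
4 → 0

5 16 11 17 12 10 9 6 13 4 15 2 3 7 1 14 8 0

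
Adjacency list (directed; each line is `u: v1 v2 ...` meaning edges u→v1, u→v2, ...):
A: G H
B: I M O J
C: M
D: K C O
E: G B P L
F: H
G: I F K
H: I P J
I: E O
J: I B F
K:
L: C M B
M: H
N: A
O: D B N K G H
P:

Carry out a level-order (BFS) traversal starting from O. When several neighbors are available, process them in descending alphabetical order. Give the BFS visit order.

Visit O; enqueue N, K, H, G, D, B → queue [N, K, H, G, D, B]
Visit N; enqueue A → queue [K, H, G, D, B, A]
Visit K → queue [H, G, D, B, A]
Visit H; enqueue P, J, I → queue [G, D, B, A, P, J, I]
Visit G; enqueue F → queue [D, B, A, P, J, I, F]
Visit D; enqueue C → queue [B, A, P, J, I, F, C]
Visit B; enqueue M → queue [A, P, J, I, F, C, M]
Visit A → queue [P, J, I, F, C, M]
Visit P → queue [J, I, F, C, M]
Visit J → queue [I, F, C, M]
Visit I; enqueue E → queue [F, C, M, E]
Visit F → queue [C, M, E]
Visit C → queue [M, E]
Visit M → queue [E]
Visit E; enqueue L → queue [L]
Visit L → queue []

O N K H G D B A P J I F C M E L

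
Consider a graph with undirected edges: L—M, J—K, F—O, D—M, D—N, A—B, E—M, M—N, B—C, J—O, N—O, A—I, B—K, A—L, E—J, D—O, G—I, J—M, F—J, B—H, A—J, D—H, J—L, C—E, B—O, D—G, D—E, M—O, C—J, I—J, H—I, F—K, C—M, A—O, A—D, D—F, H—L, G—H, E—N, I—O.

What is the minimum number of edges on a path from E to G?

2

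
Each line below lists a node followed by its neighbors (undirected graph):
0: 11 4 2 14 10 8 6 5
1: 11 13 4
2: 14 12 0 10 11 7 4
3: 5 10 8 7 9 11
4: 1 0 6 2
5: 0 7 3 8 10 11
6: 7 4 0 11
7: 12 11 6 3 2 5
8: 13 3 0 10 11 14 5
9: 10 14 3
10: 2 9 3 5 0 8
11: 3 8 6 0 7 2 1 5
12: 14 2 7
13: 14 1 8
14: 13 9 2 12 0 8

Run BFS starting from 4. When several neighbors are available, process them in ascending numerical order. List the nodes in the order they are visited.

Visit 4; enqueue 0, 1, 2, 6 → queue [0, 1, 2, 6]
Visit 0; enqueue 5, 8, 10, 11, 14 → queue [1, 2, 6, 5, 8, 10, 11, 14]
Visit 1; enqueue 13 → queue [2, 6, 5, 8, 10, 11, 14, 13]
Visit 2; enqueue 7, 12 → queue [6, 5, 8, 10, 11, 14, 13, 7, 12]
Visit 6 → queue [5, 8, 10, 11, 14, 13, 7, 12]
Visit 5; enqueue 3 → queue [8, 10, 11, 14, 13, 7, 12, 3]
Visit 8 → queue [10, 11, 14, 13, 7, 12, 3]
Visit 10; enqueue 9 → queue [11, 14, 13, 7, 12, 3, 9]
Visit 11 → queue [14, 13, 7, 12, 3, 9]
Visit 14 → queue [13, 7, 12, 3, 9]
Visit 13 → queue [7, 12, 3, 9]
Visit 7 → queue [12, 3, 9]
Visit 12 → queue [3, 9]
Visit 3 → queue [9]
Visit 9 → queue []

4, 0, 1, 2, 6, 5, 8, 10, 11, 14, 13, 7, 12, 3, 9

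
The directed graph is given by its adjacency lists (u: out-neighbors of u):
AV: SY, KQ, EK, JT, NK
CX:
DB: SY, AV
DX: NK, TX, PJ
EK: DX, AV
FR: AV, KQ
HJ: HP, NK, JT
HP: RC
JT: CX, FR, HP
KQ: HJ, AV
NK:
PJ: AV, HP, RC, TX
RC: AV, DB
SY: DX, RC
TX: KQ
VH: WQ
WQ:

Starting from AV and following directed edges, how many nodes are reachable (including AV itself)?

15

BFS from AV visits: AV, SY, NK, KQ, JT, EK, RC, DX, HJ, HP, FR, CX, DB, TX, PJ
Reachable nodes: 15 of 17 total.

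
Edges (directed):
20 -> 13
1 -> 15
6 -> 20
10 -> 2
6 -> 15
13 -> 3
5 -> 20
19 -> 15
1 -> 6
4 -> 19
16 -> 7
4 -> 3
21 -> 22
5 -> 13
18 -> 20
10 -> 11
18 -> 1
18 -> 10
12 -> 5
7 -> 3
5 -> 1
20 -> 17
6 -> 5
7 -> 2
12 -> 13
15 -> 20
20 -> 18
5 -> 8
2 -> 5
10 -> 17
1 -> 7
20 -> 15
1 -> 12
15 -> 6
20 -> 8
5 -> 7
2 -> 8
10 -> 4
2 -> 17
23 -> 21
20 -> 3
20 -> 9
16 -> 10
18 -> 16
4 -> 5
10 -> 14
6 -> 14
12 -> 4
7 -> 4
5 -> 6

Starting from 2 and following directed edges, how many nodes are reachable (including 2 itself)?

20

BFS from 2 visits: 2, 5, 8, 17, 1, 6, 7, 13, 20, 12, 15, 14, 3, 4, 9, 18, 19, 10, 16, 11
Reachable nodes: 20 of 23 total.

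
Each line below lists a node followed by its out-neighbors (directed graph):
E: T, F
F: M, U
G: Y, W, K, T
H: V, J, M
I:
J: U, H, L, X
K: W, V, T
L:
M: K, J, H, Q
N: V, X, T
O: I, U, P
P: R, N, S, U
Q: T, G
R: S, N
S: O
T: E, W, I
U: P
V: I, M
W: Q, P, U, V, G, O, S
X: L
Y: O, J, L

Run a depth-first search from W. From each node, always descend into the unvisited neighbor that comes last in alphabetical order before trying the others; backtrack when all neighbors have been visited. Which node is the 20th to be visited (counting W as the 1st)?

Visit W
W → V
V → M
M → Q
Q → T
T → I
T → E
E → F
F → U
U → P
P → S
S → O
P → R
R → N
N → X
X → L
Q → G
G → Y
Y → J
J → H
G → K

Visit order: W, V, M, Q, T, I, E, F, U, P, S, O, R, N, X, L, G, Y, J, H, K

H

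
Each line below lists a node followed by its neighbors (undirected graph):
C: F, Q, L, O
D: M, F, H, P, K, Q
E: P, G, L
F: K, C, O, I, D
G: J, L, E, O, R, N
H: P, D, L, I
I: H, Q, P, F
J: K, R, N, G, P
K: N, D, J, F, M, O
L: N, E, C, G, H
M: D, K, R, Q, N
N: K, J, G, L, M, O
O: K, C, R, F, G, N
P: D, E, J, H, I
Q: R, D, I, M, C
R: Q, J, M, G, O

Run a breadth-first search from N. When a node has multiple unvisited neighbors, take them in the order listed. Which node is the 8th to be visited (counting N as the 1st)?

D

Visit N; enqueue K, J, G, L, M, O → queue [K, J, G, L, M, O]
Visit K; enqueue D, F → queue [J, G, L, M, O, D, F]
Visit J; enqueue R, P → queue [G, L, M, O, D, F, R, P]
Visit G; enqueue E → queue [L, M, O, D, F, R, P, E]
Visit L; enqueue C, H → queue [M, O, D, F, R, P, E, C, H]
Visit M; enqueue Q → queue [O, D, F, R, P, E, C, H, Q]
Visit O → queue [D, F, R, P, E, C, H, Q]
Visit D → queue [F, R, P, E, C, H, Q]
Visit F; enqueue I → queue [R, P, E, C, H, Q, I]
Visit R → queue [P, E, C, H, Q, I]
Visit P → queue [E, C, H, Q, I]
Visit E → queue [C, H, Q, I]
Visit C → queue [H, Q, I]
Visit H → queue [Q, I]
Visit Q → queue [I]
Visit I → queue []

Visit order: N, K, J, G, L, M, O, D, F, R, P, E, C, H, Q, I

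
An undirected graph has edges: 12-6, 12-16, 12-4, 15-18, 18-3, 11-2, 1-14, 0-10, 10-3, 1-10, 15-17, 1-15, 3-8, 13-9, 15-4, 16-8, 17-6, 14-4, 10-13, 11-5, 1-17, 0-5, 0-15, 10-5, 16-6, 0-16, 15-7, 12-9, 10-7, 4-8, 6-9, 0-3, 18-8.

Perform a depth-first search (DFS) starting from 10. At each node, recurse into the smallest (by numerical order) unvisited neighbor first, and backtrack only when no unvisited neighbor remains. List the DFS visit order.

Visit 10
10 → 0
0 → 3
3 → 8
8 → 4
4 → 12
12 → 6
6 → 9
9 → 13
6 → 16
6 → 17
17 → 1
1 → 14
1 → 15
15 → 7
15 → 18
0 → 5
5 → 11
11 → 2

10, 0, 3, 8, 4, 12, 6, 9, 13, 16, 17, 1, 14, 15, 7, 18, 5, 11, 2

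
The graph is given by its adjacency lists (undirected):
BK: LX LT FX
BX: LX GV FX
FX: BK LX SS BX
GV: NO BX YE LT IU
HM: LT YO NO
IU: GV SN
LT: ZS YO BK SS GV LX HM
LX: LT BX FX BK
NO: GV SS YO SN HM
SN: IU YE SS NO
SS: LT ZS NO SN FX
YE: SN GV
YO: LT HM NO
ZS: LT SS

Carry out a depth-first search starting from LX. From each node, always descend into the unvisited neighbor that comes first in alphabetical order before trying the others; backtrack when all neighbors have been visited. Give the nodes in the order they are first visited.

LX -> BK -> FX -> BX -> GV -> IU -> SN -> NO -> HM -> LT -> SS -> ZS -> YO -> YE

Visit LX
LX → BK
BK → FX
FX → BX
BX → GV
GV → IU
IU → SN
SN → NO
NO → HM
HM → LT
LT → SS
SS → ZS
LT → YO
SN → YE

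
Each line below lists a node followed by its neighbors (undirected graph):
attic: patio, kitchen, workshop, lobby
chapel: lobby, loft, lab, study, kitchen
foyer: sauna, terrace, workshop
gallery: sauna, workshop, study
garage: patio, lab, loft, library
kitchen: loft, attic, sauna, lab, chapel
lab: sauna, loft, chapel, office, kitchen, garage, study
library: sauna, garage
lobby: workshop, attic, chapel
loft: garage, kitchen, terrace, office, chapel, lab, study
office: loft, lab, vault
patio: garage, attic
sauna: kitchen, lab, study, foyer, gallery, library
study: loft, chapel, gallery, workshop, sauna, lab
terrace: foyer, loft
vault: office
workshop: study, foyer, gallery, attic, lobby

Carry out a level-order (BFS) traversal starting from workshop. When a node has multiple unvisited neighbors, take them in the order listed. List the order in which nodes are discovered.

Visit workshop; enqueue study, foyer, gallery, attic, lobby → queue [study, foyer, gallery, attic, lobby]
Visit study; enqueue loft, chapel, sauna, lab → queue [foyer, gallery, attic, lobby, loft, chapel, sauna, lab]
Visit foyer; enqueue terrace → queue [gallery, attic, lobby, loft, chapel, sauna, lab, terrace]
Visit gallery → queue [attic, lobby, loft, chapel, sauna, lab, terrace]
Visit attic; enqueue patio, kitchen → queue [lobby, loft, chapel, sauna, lab, terrace, patio, kitchen]
Visit lobby → queue [loft, chapel, sauna, lab, terrace, patio, kitchen]
Visit loft; enqueue garage, office → queue [chapel, sauna, lab, terrace, patio, kitchen, garage, office]
Visit chapel → queue [sauna, lab, terrace, patio, kitchen, garage, office]
Visit sauna; enqueue library → queue [lab, terrace, patio, kitchen, garage, office, library]
Visit lab → queue [terrace, patio, kitchen, garage, office, library]
Visit terrace → queue [patio, kitchen, garage, office, library]
Visit patio → queue [kitchen, garage, office, library]
Visit kitchen → queue [garage, office, library]
Visit garage → queue [office, library]
Visit office; enqueue vault → queue [library, vault]
Visit library → queue [vault]
Visit vault → queue []

workshop → study → foyer → gallery → attic → lobby → loft → chapel → sauna → lab → terrace → patio → kitchen → garage → office → library → vault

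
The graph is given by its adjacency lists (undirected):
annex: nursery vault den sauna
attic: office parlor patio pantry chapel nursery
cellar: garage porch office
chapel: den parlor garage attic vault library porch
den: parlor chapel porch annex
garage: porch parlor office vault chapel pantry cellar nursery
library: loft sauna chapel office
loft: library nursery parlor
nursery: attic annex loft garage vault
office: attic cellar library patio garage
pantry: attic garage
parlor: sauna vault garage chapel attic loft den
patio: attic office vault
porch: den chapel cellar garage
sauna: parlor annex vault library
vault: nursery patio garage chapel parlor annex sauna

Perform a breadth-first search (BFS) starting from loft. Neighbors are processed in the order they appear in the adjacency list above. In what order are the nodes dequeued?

loft → library → nursery → parlor → sauna → chapel → office → attic → annex → garage → vault → den → porch → cellar → patio → pantry

Visit loft; enqueue library, nursery, parlor → queue [library, nursery, parlor]
Visit library; enqueue sauna, chapel, office → queue [nursery, parlor, sauna, chapel, office]
Visit nursery; enqueue attic, annex, garage, vault → queue [parlor, sauna, chapel, office, attic, annex, garage, vault]
Visit parlor; enqueue den → queue [sauna, chapel, office, attic, annex, garage, vault, den]
Visit sauna → queue [chapel, office, attic, annex, garage, vault, den]
Visit chapel; enqueue porch → queue [office, attic, annex, garage, vault, den, porch]
Visit office; enqueue cellar, patio → queue [attic, annex, garage, vault, den, porch, cellar, patio]
Visit attic; enqueue pantry → queue [annex, garage, vault, den, porch, cellar, patio, pantry]
Visit annex → queue [garage, vault, den, porch, cellar, patio, pantry]
Visit garage → queue [vault, den, porch, cellar, patio, pantry]
Visit vault → queue [den, porch, cellar, patio, pantry]
Visit den → queue [porch, cellar, patio, pantry]
Visit porch → queue [cellar, patio, pantry]
Visit cellar → queue [patio, pantry]
Visit patio → queue [pantry]
Visit pantry → queue []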